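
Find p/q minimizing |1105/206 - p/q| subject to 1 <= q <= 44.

Expand x = 1105/206 as a continued fraction with the Euclidean algorithm:
  1105 = 5*206 + 75, so a_0 = 5.
  206 = 2*75 + 56, so a_1 = 2.
  75 = 1*56 + 19, so a_2 = 1.
  56 = 2*19 + 18, so a_3 = 2.
  19 = 1*18 + 1, so a_4 = 1.
  18 = 18*1 + 0, so a_5 = 18.
so x = [5; 2, 1, 2, 1, 18].
Convergents (p_i = a_i*p_{i-1} + p_{i-2}, q_i = a_i*q_{i-1} + q_{i-2} with p_{-2}=0, p_{-1}=1, q_{-2}=1, q_{-1}=0), until the denominator exceeds 44:
  i=0: a_0=5, p_0 = 5*1 + 0 = 5, q_0 = 5*0 + 1 = 1.
  i=1: a_1=2, p_1 = 2*5 + 1 = 11, q_1 = 2*1 + 0 = 2.
  i=2: a_2=1, p_2 = 1*11 + 5 = 16, q_2 = 1*2 + 1 = 3.
  i=3: a_3=2, p_3 = 2*16 + 11 = 43, q_3 = 2*3 + 2 = 8.
  i=4: a_4=1, p_4 = 1*43 + 16 = 59, q_4 = 1*8 + 3 = 11.
  i=5: a_5=18, p_5 = 18*59 + 43 = 1105, q_5 = 18*11 + 8 = 206.
q_5 = 206 > 44, so the last convergent with denominator <= 44 is p_4/q_4 = 59/11.
The closest fraction with denominator <= 44 is either p_4/q_4 or the intermediate fraction (k*p_4 + p_3)/(k*q_4 + q_3) with the largest k >= 1 whose denominator stays <= 44; these approach x as k grows, and every other convergent or intermediate fraction in range is farther away.
Largest k: floor((44 - q_3)/q_4) = floor((44 - 8)/11) = 3.
That gives (3*59 + 43)/(3*11 + 8) = 220/41.
Compare the errors: |x - 59/11| = |1105*11 - 59*206|/(206*11) = 1/2266, and |x - 220/41| = |1105*41 - 220*206|/(206*41) = 15/8446.
Cross-multiplying, 1*8446 = 8446 < 33990 = 15*2266, so 1/2266 is smaller: the convergent 59/11 is closer to x than 220/41.

59/11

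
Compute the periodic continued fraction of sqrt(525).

[22; (1, 10, 2, 10, 1, 44)]

Write x_i = (sqrt(525) + m_i)/d_i with (m_0, d_0) = (0, 1). a_0 = floor(sqrt(525)) = 22, since 22^2 = 484 <= 525 < 529 = 23^2.
Iterate m_{i+1} = d_i*a_i - m_i, d_{i+1} = (525 - m_{i+1}^2)/d_i, a_{i+1} = floor((a_0 + m_{i+1})/d_{i+1}):
  m_1 = 1*22 - 0 = 22, d_1 = (525 - 22^2)/1 = 41/1 = 41, a_1 = floor((22 + 22)/41) = 1.
  m_2 = 41*1 - 22 = 19, d_2 = (525 - 19^2)/41 = 164/41 = 4, a_2 = floor((22 + 19)/4) = 10.
  m_3 = 4*10 - 19 = 21, d_3 = (525 - 21^2)/4 = 84/4 = 21, a_3 = floor((22 + 21)/21) = 2.
  m_4 = 21*2 - 21 = 21, d_4 = (525 - 21^2)/21 = 84/21 = 4, a_4 = floor((22 + 21)/4) = 10.
  m_5 = 4*10 - 21 = 19, d_5 = (525 - 19^2)/4 = 164/4 = 41, a_5 = floor((22 + 19)/41) = 1.
  m_6 = 41*1 - 19 = 22, d_6 = (525 - 22^2)/41 = 41/41 = 1, a_6 = floor((22 + 22)/1) = 44.
  m_7 = 1*44 - 22 = 22, d_7 = (525 - 22^2)/1 = 41/1 = 41: (m_7, d_7) = (m_1, d_1) = (22, 41), so from here the quotients repeat a_1, ..., a_6; the period length is 6.
Hence the expansion of sqrt(525) is a_0 = 22 followed by the repeating block 1, 10, 2, 10, 1, 44 (period 6).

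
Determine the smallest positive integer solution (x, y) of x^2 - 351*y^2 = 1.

First expand sqrt(351) as a continued fraction. With x_i = (sqrt(351) + m_i)/d_i and (m_0, d_0) = (0, 1): a_0 = floor(sqrt(351)) = 18, since 18^2 = 324 <= 351 < 361 = 19^2.
Iterate m_{i+1} = d_i*a_i - m_i, d_{i+1} = (351 - m_{i+1}^2)/d_i, a_{i+1} = floor((a_0 + m_{i+1})/d_{i+1}):
  m_1 = 1*18 - 0 = 18, d_1 = (351 - 18^2)/1 = 27/1 = 27, a_1 = floor((18 + 18)/27) = 1.
  m_2 = 27*1 - 18 = 9, d_2 = (351 - 9^2)/27 = 270/27 = 10, a_2 = floor((18 + 9)/10) = 2.
  m_3 = 10*2 - 9 = 11, d_3 = (351 - 11^2)/10 = 230/10 = 23, a_3 = floor((18 + 11)/23) = 1.
  m_4 = 23*1 - 11 = 12, d_4 = (351 - 12^2)/23 = 207/23 = 9, a_4 = floor((18 + 12)/9) = 3.
  m_5 = 9*3 - 12 = 15, d_5 = (351 - 15^2)/9 = 126/9 = 14, a_5 = floor((18 + 15)/14) = 2.
  m_6 = 14*2 - 15 = 13, d_6 = (351 - 13^2)/14 = 182/14 = 13, a_6 = floor((18 + 13)/13) = 2.
  m_7 = 13*2 - 13 = 13, d_7 = (351 - 13^2)/13 = 182/13 = 14, a_7 = floor((18 + 13)/14) = 2.
  m_8 = 14*2 - 13 = 15, d_8 = (351 - 15^2)/14 = 126/14 = 9, a_8 = floor((18 + 15)/9) = 3.
  m_9 = 9*3 - 15 = 12, d_9 = (351 - 12^2)/9 = 207/9 = 23, a_9 = floor((18 + 12)/23) = 1.
  m_10 = 23*1 - 12 = 11, d_10 = (351 - 11^2)/23 = 230/23 = 10, a_10 = floor((18 + 11)/10) = 2.
  m_11 = 10*2 - 11 = 9, d_11 = (351 - 9^2)/10 = 270/10 = 27, a_11 = floor((18 + 9)/27) = 1.
  m_12 = 27*1 - 9 = 18, d_12 = (351 - 18^2)/27 = 27/27 = 1, a_12 = floor((18 + 18)/1) = 36.
  m_13 = 1*36 - 18 = 18, d_13 = (351 - 18^2)/1 = 27/1 = 27: (m_13, d_13) = (m_1, d_1) = (18, 27), so from here the quotients repeat a_1, ..., a_12; the period length is 12.
So sqrt(351) = [18; (1, 2, 1, 3, 2, 2, 2, 3, 1, 2, 1, 36)] with period length k = 12.
k is even, so the fundamental solution of x^2 - 351y^2 = 1 is (p_{k-1}, q_{k-1}) = (p_11, q_11); compute convergents through index 11.
Convergents (p_i = a_i*p_{i-1} + p_{i-2}, q_i = a_i*q_{i-1} + q_{i-2} with p_{-2}=0, p_{-1}=1, q_{-2}=1, q_{-1}=0):
  i=0: a_0=18, p_0 = 18*1 + 0 = 18, q_0 = 18*0 + 1 = 1.
  i=1: a_1=1, p_1 = 1*18 + 1 = 19, q_1 = 1*1 + 0 = 1.
  i=2: a_2=2, p_2 = 2*19 + 18 = 56, q_2 = 2*1 + 1 = 3.
  i=3: a_3=1, p_3 = 1*56 + 19 = 75, q_3 = 1*3 + 1 = 4.
  i=4: a_4=3, p_4 = 3*75 + 56 = 281, q_4 = 3*4 + 3 = 15.
  i=5: a_5=2, p_5 = 2*281 + 75 = 637, q_5 = 2*15 + 4 = 34.
  i=6: a_6=2, p_6 = 2*637 + 281 = 1555, q_6 = 2*34 + 15 = 83.
  i=7: a_7=2, p_7 = 2*1555 + 637 = 3747, q_7 = 2*83 + 34 = 200.
  i=8: a_8=3, p_8 = 3*3747 + 1555 = 12796, q_8 = 3*200 + 83 = 683.
  i=9: a_9=1, p_9 = 1*12796 + 3747 = 16543, q_9 = 1*683 + 200 = 883.
  i=10: a_10=2, p_10 = 2*16543 + 12796 = 45882, q_10 = 2*883 + 683 = 2449.
  i=11: a_11=1, p_11 = 1*45882 + 16543 = 62425, q_11 = 1*2449 + 883 = 3332.
Check: 62425^2 - 351*3332^2 = 3896880625 - 3896880624 = 1, so (x, y) = (62425, 3332) solves the equation, and by the theorem it is the least positive solution.

(x, y) = (62425, 3332)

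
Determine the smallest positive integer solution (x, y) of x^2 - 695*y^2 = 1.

First expand sqrt(695) as a continued fraction. With x_i = (sqrt(695) + m_i)/d_i and (m_0, d_0) = (0, 1): a_0 = floor(sqrt(695)) = 26, since 26^2 = 676 <= 695 < 729 = 27^2.
Iterate m_{i+1} = d_i*a_i - m_i, d_{i+1} = (695 - m_{i+1}^2)/d_i, a_{i+1} = floor((a_0 + m_{i+1})/d_{i+1}):
  m_1 = 1*26 - 0 = 26, d_1 = (695 - 26^2)/1 = 19/1 = 19, a_1 = floor((26 + 26)/19) = 2.
  m_2 = 19*2 - 26 = 12, d_2 = (695 - 12^2)/19 = 551/19 = 29, a_2 = floor((26 + 12)/29) = 1.
  m_3 = 29*1 - 12 = 17, d_3 = (695 - 17^2)/29 = 406/29 = 14, a_3 = floor((26 + 17)/14) = 3.
  m_4 = 14*3 - 17 = 25, d_4 = (695 - 25^2)/14 = 70/14 = 5, a_4 = floor((26 + 25)/5) = 10.
  m_5 = 5*10 - 25 = 25, d_5 = (695 - 25^2)/5 = 70/5 = 14, a_5 = floor((26 + 25)/14) = 3.
  m_6 = 14*3 - 25 = 17, d_6 = (695 - 17^2)/14 = 406/14 = 29, a_6 = floor((26 + 17)/29) = 1.
  m_7 = 29*1 - 17 = 12, d_7 = (695 - 12^2)/29 = 551/29 = 19, a_7 = floor((26 + 12)/19) = 2.
  m_8 = 19*2 - 12 = 26, d_8 = (695 - 26^2)/19 = 19/19 = 1, a_8 = floor((26 + 26)/1) = 52.
  m_9 = 1*52 - 26 = 26, d_9 = (695 - 26^2)/1 = 19/1 = 19: (m_9, d_9) = (m_1, d_1) = (26, 19), so from here the quotients repeat a_1, ..., a_8; the period length is 8.
So sqrt(695) = [26; (2, 1, 3, 10, 3, 1, 2, 52)] with period length k = 8.
k is even, so the fundamental solution of x^2 - 695y^2 = 1 is (p_{k-1}, q_{k-1}) = (p_7, q_7); compute convergents through index 7.
Convergents (p_i = a_i*p_{i-1} + p_{i-2}, q_i = a_i*q_{i-1} + q_{i-2} with p_{-2}=0, p_{-1}=1, q_{-2}=1, q_{-1}=0):
  i=0: a_0=26, p_0 = 26*1 + 0 = 26, q_0 = 26*0 + 1 = 1.
  i=1: a_1=2, p_1 = 2*26 + 1 = 53, q_1 = 2*1 + 0 = 2.
  i=2: a_2=1, p_2 = 1*53 + 26 = 79, q_2 = 1*2 + 1 = 3.
  i=3: a_3=3, p_3 = 3*79 + 53 = 290, q_3 = 3*3 + 2 = 11.
  i=4: a_4=10, p_4 = 10*290 + 79 = 2979, q_4 = 10*11 + 3 = 113.
  i=5: a_5=3, p_5 = 3*2979 + 290 = 9227, q_5 = 3*113 + 11 = 350.
  i=6: a_6=1, p_6 = 1*9227 + 2979 = 12206, q_6 = 1*350 + 113 = 463.
  i=7: a_7=2, p_7 = 2*12206 + 9227 = 33639, q_7 = 2*463 + 350 = 1276.
Check: 33639^2 - 695*1276^2 = 1131582321 - 1131582320 = 1, so (x, y) = (33639, 1276) solves the equation, and by the theorem it is the least positive solution.

(x, y) = (33639, 1276)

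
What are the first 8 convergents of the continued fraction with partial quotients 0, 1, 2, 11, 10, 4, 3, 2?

Using the convergent recurrence p_i = a_i*p_{i-1} + p_{i-2}, q_i = a_i*q_{i-1} + q_{i-2} with p_{-2}=0, p_{-1}=1, q_{-2}=1, q_{-1}=0:
  i=0: a_0=0, p_0 = 0*1 + 0 = 0, q_0 = 0*0 + 1 = 1.
  i=1: a_1=1, p_1 = 1*0 + 1 = 1, q_1 = 1*1 + 0 = 1.
  i=2: a_2=2, p_2 = 2*1 + 0 = 2, q_2 = 2*1 + 1 = 3.
  i=3: a_3=11, p_3 = 11*2 + 1 = 23, q_3 = 11*3 + 1 = 34.
  i=4: a_4=10, p_4 = 10*23 + 2 = 232, q_4 = 10*34 + 3 = 343.
  i=5: a_5=4, p_5 = 4*232 + 23 = 951, q_5 = 4*343 + 34 = 1406.
  i=6: a_6=3, p_6 = 3*951 + 232 = 3085, q_6 = 3*1406 + 343 = 4561.
  i=7: a_7=2, p_7 = 2*3085 + 951 = 7121, q_7 = 2*4561 + 1406 = 10528.

0/1, 1/1, 2/3, 23/34, 232/343, 951/1406, 3085/4561, 7121/10528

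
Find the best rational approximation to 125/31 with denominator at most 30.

121/30

Expand x = 125/31 as a continued fraction with the Euclidean algorithm:
  125 = 4*31 + 1, so a_0 = 4.
  31 = 31*1 + 0, so a_1 = 31.
so x = [4; 31].
Convergents (p_i = a_i*p_{i-1} + p_{i-2}, q_i = a_i*q_{i-1} + q_{i-2} with p_{-2}=0, p_{-1}=1, q_{-2}=1, q_{-1}=0), until the denominator exceeds 30:
  i=0: a_0=4, p_0 = 4*1 + 0 = 4, q_0 = 4*0 + 1 = 1.
  i=1: a_1=31, p_1 = 31*4 + 1 = 125, q_1 = 31*1 + 0 = 31.
q_1 = 31 > 30, so the last convergent with denominator <= 30 is p_0/q_0 = 4/1.
The closest fraction with denominator <= 30 is either p_0/q_0 or the intermediate fraction (k*p_0 + p_{-1})/(k*q_0 + q_{-1}) with the largest k >= 1 whose denominator stays <= 30; these approach x as k grows, and every other convergent or intermediate fraction in range is farther away.
Largest k: floor((30 - q_{-1})/q_0) = floor((30 - 0)/1) = 30 (using the seeds p_{-1} = 1, q_{-1} = 0).
That gives (30*4 + 1)/(30*1 + 0) = 121/30.
Compare the errors: |x - 4/1| = |125*1 - 4*31|/(31*1) = 1/31, and |x - 121/30| = |125*30 - 121*31|/(31*30) = 1/930.
Cross-multiplying, 1*31 = 31 < 930 = 1*930, so 1/930 is smaller: the intermediate fraction 121/30 is closer to x than 4/1.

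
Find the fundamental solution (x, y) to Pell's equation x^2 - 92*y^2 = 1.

First expand sqrt(92) as a continued fraction. With x_i = (sqrt(92) + m_i)/d_i and (m_0, d_0) = (0, 1): a_0 = floor(sqrt(92)) = 9, since 9^2 = 81 <= 92 < 100 = 10^2.
Iterate m_{i+1} = d_i*a_i - m_i, d_{i+1} = (92 - m_{i+1}^2)/d_i, a_{i+1} = floor((a_0 + m_{i+1})/d_{i+1}):
  m_1 = 1*9 - 0 = 9, d_1 = (92 - 9^2)/1 = 11/1 = 11, a_1 = floor((9 + 9)/11) = 1.
  m_2 = 11*1 - 9 = 2, d_2 = (92 - 2^2)/11 = 88/11 = 8, a_2 = floor((9 + 2)/8) = 1.
  m_3 = 8*1 - 2 = 6, d_3 = (92 - 6^2)/8 = 56/8 = 7, a_3 = floor((9 + 6)/7) = 2.
  m_4 = 7*2 - 6 = 8, d_4 = (92 - 8^2)/7 = 28/7 = 4, a_4 = floor((9 + 8)/4) = 4.
  m_5 = 4*4 - 8 = 8, d_5 = (92 - 8^2)/4 = 28/4 = 7, a_5 = floor((9 + 8)/7) = 2.
  m_6 = 7*2 - 8 = 6, d_6 = (92 - 6^2)/7 = 56/7 = 8, a_6 = floor((9 + 6)/8) = 1.
  m_7 = 8*1 - 6 = 2, d_7 = (92 - 2^2)/8 = 88/8 = 11, a_7 = floor((9 + 2)/11) = 1.
  m_8 = 11*1 - 2 = 9, d_8 = (92 - 9^2)/11 = 11/11 = 1, a_8 = floor((9 + 9)/1) = 18.
  m_9 = 1*18 - 9 = 9, d_9 = (92 - 9^2)/1 = 11/1 = 11: (m_9, d_9) = (m_1, d_1) = (9, 11), so from here the quotients repeat a_1, ..., a_8; the period length is 8.
So sqrt(92) = [9; (1, 1, 2, 4, 2, 1, 1, 18)] with period length k = 8.
k is even, so the fundamental solution of x^2 - 92y^2 = 1 is (p_{k-1}, q_{k-1}) = (p_7, q_7); compute convergents through index 7.
Convergents (p_i = a_i*p_{i-1} + p_{i-2}, q_i = a_i*q_{i-1} + q_{i-2} with p_{-2}=0, p_{-1}=1, q_{-2}=1, q_{-1}=0):
  i=0: a_0=9, p_0 = 9*1 + 0 = 9, q_0 = 9*0 + 1 = 1.
  i=1: a_1=1, p_1 = 1*9 + 1 = 10, q_1 = 1*1 + 0 = 1.
  i=2: a_2=1, p_2 = 1*10 + 9 = 19, q_2 = 1*1 + 1 = 2.
  i=3: a_3=2, p_3 = 2*19 + 10 = 48, q_3 = 2*2 + 1 = 5.
  i=4: a_4=4, p_4 = 4*48 + 19 = 211, q_4 = 4*5 + 2 = 22.
  i=5: a_5=2, p_5 = 2*211 + 48 = 470, q_5 = 2*22 + 5 = 49.
  i=6: a_6=1, p_6 = 1*470 + 211 = 681, q_6 = 1*49 + 22 = 71.
  i=7: a_7=1, p_7 = 1*681 + 470 = 1151, q_7 = 1*71 + 49 = 120.
Check: 1151^2 - 92*120^2 = 1324801 - 1324800 = 1, so (x, y) = (1151, 120) solves the equation, and by the theorem it is the least positive solution.

(x, y) = (1151, 120)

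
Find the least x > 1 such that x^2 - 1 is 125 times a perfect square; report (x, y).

First expand sqrt(125) as a continued fraction. With x_i = (sqrt(125) + m_i)/d_i and (m_0, d_0) = (0, 1): a_0 = floor(sqrt(125)) = 11, since 11^2 = 121 <= 125 < 144 = 12^2.
Iterate m_{i+1} = d_i*a_i - m_i, d_{i+1} = (125 - m_{i+1}^2)/d_i, a_{i+1} = floor((a_0 + m_{i+1})/d_{i+1}):
  m_1 = 1*11 - 0 = 11, d_1 = (125 - 11^2)/1 = 4/1 = 4, a_1 = floor((11 + 11)/4) = 5.
  m_2 = 4*5 - 11 = 9, d_2 = (125 - 9^2)/4 = 44/4 = 11, a_2 = floor((11 + 9)/11) = 1.
  m_3 = 11*1 - 9 = 2, d_3 = (125 - 2^2)/11 = 121/11 = 11, a_3 = floor((11 + 2)/11) = 1.
  m_4 = 11*1 - 2 = 9, d_4 = (125 - 9^2)/11 = 44/11 = 4, a_4 = floor((11 + 9)/4) = 5.
  m_5 = 4*5 - 9 = 11, d_5 = (125 - 11^2)/4 = 4/4 = 1, a_5 = floor((11 + 11)/1) = 22.
  m_6 = 1*22 - 11 = 11, d_6 = (125 - 11^2)/1 = 4/1 = 4: (m_6, d_6) = (m_1, d_1) = (11, 4), so from here the quotients repeat a_1, ..., a_5; the period length is 5.
So sqrt(125) = [11; (5, 1, 1, 5, 22)] with period length k = 5.
k is odd, so (p_{k-1}, q_{k-1}) only solves x^2 - 125y^2 = -1 and the fundamental solution of x^2 - 125y^2 = 1 is (p_{2k-1}, q_{2k-1}) = (p_9, q_9); compute convergents through index 9, running through the period twice.
Convergents (p_i = a_i*p_{i-1} + p_{i-2}, q_i = a_i*q_{i-1} + q_{i-2} with p_{-2}=0, p_{-1}=1, q_{-2}=1, q_{-1}=0):
  i=0: a_0=11, p_0 = 11*1 + 0 = 11, q_0 = 11*0 + 1 = 1.
  i=1: a_1=5, p_1 = 5*11 + 1 = 56, q_1 = 5*1 + 0 = 5.
  i=2: a_2=1, p_2 = 1*56 + 11 = 67, q_2 = 1*5 + 1 = 6.
  i=3: a_3=1, p_3 = 1*67 + 56 = 123, q_3 = 1*6 + 5 = 11.
  i=4: a_4=5, p_4 = 5*123 + 67 = 682, q_4 = 5*11 + 6 = 61.
  i=5: a_5=22, p_5 = 22*682 + 123 = 15127, q_5 = 22*61 + 11 = 1353.
  i=6: a_6=5, p_6 = 5*15127 + 682 = 76317, q_6 = 5*1353 + 61 = 6826.
  i=7: a_7=1, p_7 = 1*76317 + 15127 = 91444, q_7 = 1*6826 + 1353 = 8179.
  i=8: a_8=1, p_8 = 1*91444 + 76317 = 167761, q_8 = 1*8179 + 6826 = 15005.
  i=9: a_9=5, p_9 = 5*167761 + 91444 = 930249, q_9 = 5*15005 + 8179 = 83204.
Indeed p_4^2 - 125*q_4^2 = 465124 - 465125 = -1, not +1.
Check: 930249^2 - 125*83204^2 = 865363202001 - 865363202000 = 1, so (x, y) = (930249, 83204) solves the equation, and by the theorem it is the least positive solution.

(x, y) = (930249, 83204)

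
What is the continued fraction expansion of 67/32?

[2; 10, 1, 2]

Run the Euclidean algorithm on 67 and 32; the successive quotients are the partial quotients a_0, a_1, ... (each step inverts the fractional part left over by the previous one):
  67 = 2*32 + 3, so a_0 = 2.
  32 = 10*3 + 2, so a_1 = 10.
  3 = 1*2 + 1, so a_2 = 1.
  2 = 2*1 + 0, so a_3 = 2.
The remainder reaches 0 after 4 divisions, so the expansion has 4 partial quotients, read off in order.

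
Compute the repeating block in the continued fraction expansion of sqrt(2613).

[51; (8, 1, 1, 25, 34, 25, 1, 1, 8, 102)]

Write x_i = (sqrt(2613) + m_i)/d_i with (m_0, d_0) = (0, 1). a_0 = floor(sqrt(2613)) = 51, since 51^2 = 2601 <= 2613 < 2704 = 52^2.
Iterate m_{i+1} = d_i*a_i - m_i, d_{i+1} = (2613 - m_{i+1}^2)/d_i, a_{i+1} = floor((a_0 + m_{i+1})/d_{i+1}):
  m_1 = 1*51 - 0 = 51, d_1 = (2613 - 51^2)/1 = 12/1 = 12, a_1 = floor((51 + 51)/12) = 8.
  m_2 = 12*8 - 51 = 45, d_2 = (2613 - 45^2)/12 = 588/12 = 49, a_2 = floor((51 + 45)/49) = 1.
  m_3 = 49*1 - 45 = 4, d_3 = (2613 - 4^2)/49 = 2597/49 = 53, a_3 = floor((51 + 4)/53) = 1.
  m_4 = 53*1 - 4 = 49, d_4 = (2613 - 49^2)/53 = 212/53 = 4, a_4 = floor((51 + 49)/4) = 25.
  m_5 = 4*25 - 49 = 51, d_5 = (2613 - 51^2)/4 = 12/4 = 3, a_5 = floor((51 + 51)/3) = 34.
  m_6 = 3*34 - 51 = 51, d_6 = (2613 - 51^2)/3 = 12/3 = 4, a_6 = floor((51 + 51)/4) = 25.
  m_7 = 4*25 - 51 = 49, d_7 = (2613 - 49^2)/4 = 212/4 = 53, a_7 = floor((51 + 49)/53) = 1.
  m_8 = 53*1 - 49 = 4, d_8 = (2613 - 4^2)/53 = 2597/53 = 49, a_8 = floor((51 + 4)/49) = 1.
  m_9 = 49*1 - 4 = 45, d_9 = (2613 - 45^2)/49 = 588/49 = 12, a_9 = floor((51 + 45)/12) = 8.
  m_10 = 12*8 - 45 = 51, d_10 = (2613 - 51^2)/12 = 12/12 = 1, a_10 = floor((51 + 51)/1) = 102.
  m_11 = 1*102 - 51 = 51, d_11 = (2613 - 51^2)/1 = 12/1 = 12: (m_11, d_11) = (m_1, d_1) = (51, 12), so from here the quotients repeat a_1, ..., a_10; the period length is 10.
Hence the expansion of sqrt(2613) is a_0 = 51 followed by the repeating block 8, 1, 1, 25, 34, 25, 1, 1, 8, 102 (period 10).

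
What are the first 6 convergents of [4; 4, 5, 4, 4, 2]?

4/1, 17/4, 89/21, 373/88, 1581/373, 3535/834

Using the convergent recurrence p_i = a_i*p_{i-1} + p_{i-2}, q_i = a_i*q_{i-1} + q_{i-2} with p_{-2}=0, p_{-1}=1, q_{-2}=1, q_{-1}=0:
  i=0: a_0=4, p_0 = 4*1 + 0 = 4, q_0 = 4*0 + 1 = 1.
  i=1: a_1=4, p_1 = 4*4 + 1 = 17, q_1 = 4*1 + 0 = 4.
  i=2: a_2=5, p_2 = 5*17 + 4 = 89, q_2 = 5*4 + 1 = 21.
  i=3: a_3=4, p_3 = 4*89 + 17 = 373, q_3 = 4*21 + 4 = 88.
  i=4: a_4=4, p_4 = 4*373 + 89 = 1581, q_4 = 4*88 + 21 = 373.
  i=5: a_5=2, p_5 = 2*1581 + 373 = 3535, q_5 = 2*373 + 88 = 834.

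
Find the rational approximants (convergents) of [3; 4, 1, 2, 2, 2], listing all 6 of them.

3/1, 13/4, 16/5, 45/14, 106/33, 257/80

Using the convergent recurrence p_i = a_i*p_{i-1} + p_{i-2}, q_i = a_i*q_{i-1} + q_{i-2} with p_{-2}=0, p_{-1}=1, q_{-2}=1, q_{-1}=0:
  i=0: a_0=3, p_0 = 3*1 + 0 = 3, q_0 = 3*0 + 1 = 1.
  i=1: a_1=4, p_1 = 4*3 + 1 = 13, q_1 = 4*1 + 0 = 4.
  i=2: a_2=1, p_2 = 1*13 + 3 = 16, q_2 = 1*4 + 1 = 5.
  i=3: a_3=2, p_3 = 2*16 + 13 = 45, q_3 = 2*5 + 4 = 14.
  i=4: a_4=2, p_4 = 2*45 + 16 = 106, q_4 = 2*14 + 5 = 33.
  i=5: a_5=2, p_5 = 2*106 + 45 = 257, q_5 = 2*33 + 14 = 80.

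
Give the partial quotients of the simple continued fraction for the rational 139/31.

[4; 2, 15]

Run the Euclidean algorithm on 139 and 31; the successive quotients are the partial quotients a_0, a_1, ... (each step inverts the fractional part left over by the previous one):
  139 = 4*31 + 15, so a_0 = 4.
  31 = 2*15 + 1, so a_1 = 2.
  15 = 15*1 + 0, so a_2 = 15.
The remainder reaches 0 after 3 divisions, so the expansion has 3 partial quotients, read off in order.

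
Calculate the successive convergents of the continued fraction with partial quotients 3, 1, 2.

Using the convergent recurrence p_i = a_i*p_{i-1} + p_{i-2}, q_i = a_i*q_{i-1} + q_{i-2} with p_{-2}=0, p_{-1}=1, q_{-2}=1, q_{-1}=0:
  i=0: a_0=3, p_0 = 3*1 + 0 = 3, q_0 = 3*0 + 1 = 1.
  i=1: a_1=1, p_1 = 1*3 + 1 = 4, q_1 = 1*1 + 0 = 1.
  i=2: a_2=2, p_2 = 2*4 + 3 = 11, q_2 = 2*1 + 1 = 3.

3/1, 4/1, 11/3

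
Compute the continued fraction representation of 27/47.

Run the Euclidean algorithm on 27 and 47; the successive quotients are the partial quotients a_0, a_1, ... (each step inverts the fractional part left over by the previous one):
  27 = 0*47 + 27, so a_0 = 0.
  47 = 1*27 + 20, so a_1 = 1.
  27 = 1*20 + 7, so a_2 = 1.
  20 = 2*7 + 6, so a_3 = 2.
  7 = 1*6 + 1, so a_4 = 1.
  6 = 6*1 + 0, so a_5 = 6.
The remainder reaches 0 after 6 divisions, so the expansion has 6 partial quotients, read off in order.

[0; 1, 1, 2, 1, 6]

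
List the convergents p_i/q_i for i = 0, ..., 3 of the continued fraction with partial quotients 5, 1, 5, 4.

5/1, 6/1, 35/6, 146/25

Using the convergent recurrence p_i = a_i*p_{i-1} + p_{i-2}, q_i = a_i*q_{i-1} + q_{i-2} with p_{-2}=0, p_{-1}=1, q_{-2}=1, q_{-1}=0:
  i=0: a_0=5, p_0 = 5*1 + 0 = 5, q_0 = 5*0 + 1 = 1.
  i=1: a_1=1, p_1 = 1*5 + 1 = 6, q_1 = 1*1 + 0 = 1.
  i=2: a_2=5, p_2 = 5*6 + 5 = 35, q_2 = 5*1 + 1 = 6.
  i=3: a_3=4, p_3 = 4*35 + 6 = 146, q_3 = 4*6 + 1 = 25.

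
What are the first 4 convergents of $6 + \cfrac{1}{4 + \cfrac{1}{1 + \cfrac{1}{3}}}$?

6/1, 25/4, 31/5, 118/19

Using the convergent recurrence p_i = a_i*p_{i-1} + p_{i-2}, q_i = a_i*q_{i-1} + q_{i-2} with p_{-2}=0, p_{-1}=1, q_{-2}=1, q_{-1}=0:
  i=0: a_0=6, p_0 = 6*1 + 0 = 6, q_0 = 6*0 + 1 = 1.
  i=1: a_1=4, p_1 = 4*6 + 1 = 25, q_1 = 4*1 + 0 = 4.
  i=2: a_2=1, p_2 = 1*25 + 6 = 31, q_2 = 1*4 + 1 = 5.
  i=3: a_3=3, p_3 = 3*31 + 25 = 118, q_3 = 3*5 + 4 = 19.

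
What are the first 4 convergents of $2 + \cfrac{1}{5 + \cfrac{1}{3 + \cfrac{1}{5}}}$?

2/1, 11/5, 35/16, 186/85

Using the convergent recurrence p_i = a_i*p_{i-1} + p_{i-2}, q_i = a_i*q_{i-1} + q_{i-2} with p_{-2}=0, p_{-1}=1, q_{-2}=1, q_{-1}=0:
  i=0: a_0=2, p_0 = 2*1 + 0 = 2, q_0 = 2*0 + 1 = 1.
  i=1: a_1=5, p_1 = 5*2 + 1 = 11, q_1 = 5*1 + 0 = 5.
  i=2: a_2=3, p_2 = 3*11 + 2 = 35, q_2 = 3*5 + 1 = 16.
  i=3: a_3=5, p_3 = 5*35 + 11 = 186, q_3 = 5*16 + 5 = 85.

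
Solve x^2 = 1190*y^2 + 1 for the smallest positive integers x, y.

First expand sqrt(1190) as a continued fraction. With x_i = (sqrt(1190) + m_i)/d_i and (m_0, d_0) = (0, 1): a_0 = floor(sqrt(1190)) = 34, since 34^2 = 1156 <= 1190 < 1225 = 35^2.
Iterate m_{i+1} = d_i*a_i - m_i, d_{i+1} = (1190 - m_{i+1}^2)/d_i, a_{i+1} = floor((a_0 + m_{i+1})/d_{i+1}):
  m_1 = 1*34 - 0 = 34, d_1 = (1190 - 34^2)/1 = 34/1 = 34, a_1 = floor((34 + 34)/34) = 2.
  m_2 = 34*2 - 34 = 34, d_2 = (1190 - 34^2)/34 = 34/34 = 1, a_2 = floor((34 + 34)/1) = 68.
  m_3 = 1*68 - 34 = 34, d_3 = (1190 - 34^2)/1 = 34/1 = 34: (m_3, d_3) = (m_1, d_1) = (34, 34), so from here the quotients repeat a_1, a_2; the period length is 2.
So sqrt(1190) = [34; (2, 68)] with period length k = 2.
k is even, so the fundamental solution of x^2 - 1190y^2 = 1 is (p_{k-1}, q_{k-1}) = (p_1, q_1); compute convergents through index 1.
Convergents (p_i = a_i*p_{i-1} + p_{i-2}, q_i = a_i*q_{i-1} + q_{i-2} with p_{-2}=0, p_{-1}=1, q_{-2}=1, q_{-1}=0):
  i=0: a_0=34, p_0 = 34*1 + 0 = 34, q_0 = 34*0 + 1 = 1.
  i=1: a_1=2, p_1 = 2*34 + 1 = 69, q_1 = 2*1 + 0 = 2.
Check: 69^2 - 1190*2^2 = 4761 - 4760 = 1, so (x, y) = (69, 2) solves the equation, and by the theorem it is the least positive solution.

(x, y) = (69, 2)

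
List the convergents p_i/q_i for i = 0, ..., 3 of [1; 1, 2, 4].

1/1, 2/1, 5/3, 22/13

Using the convergent recurrence p_i = a_i*p_{i-1} + p_{i-2}, q_i = a_i*q_{i-1} + q_{i-2} with p_{-2}=0, p_{-1}=1, q_{-2}=1, q_{-1}=0:
  i=0: a_0=1, p_0 = 1*1 + 0 = 1, q_0 = 1*0 + 1 = 1.
  i=1: a_1=1, p_1 = 1*1 + 1 = 2, q_1 = 1*1 + 0 = 1.
  i=2: a_2=2, p_2 = 2*2 + 1 = 5, q_2 = 2*1 + 1 = 3.
  i=3: a_3=4, p_3 = 4*5 + 2 = 22, q_3 = 4*3 + 1 = 13.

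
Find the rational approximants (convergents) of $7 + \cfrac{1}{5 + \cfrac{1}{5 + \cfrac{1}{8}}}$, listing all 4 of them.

7/1, 36/5, 187/26, 1532/213

Using the convergent recurrence p_i = a_i*p_{i-1} + p_{i-2}, q_i = a_i*q_{i-1} + q_{i-2} with p_{-2}=0, p_{-1}=1, q_{-2}=1, q_{-1}=0:
  i=0: a_0=7, p_0 = 7*1 + 0 = 7, q_0 = 7*0 + 1 = 1.
  i=1: a_1=5, p_1 = 5*7 + 1 = 36, q_1 = 5*1 + 0 = 5.
  i=2: a_2=5, p_2 = 5*36 + 7 = 187, q_2 = 5*5 + 1 = 26.
  i=3: a_3=8, p_3 = 8*187 + 36 = 1532, q_3 = 8*26 + 5 = 213.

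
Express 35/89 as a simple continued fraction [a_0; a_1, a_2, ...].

Run the Euclidean algorithm on 35 and 89; the successive quotients are the partial quotients a_0, a_1, ... (each step inverts the fractional part left over by the previous one):
  35 = 0*89 + 35, so a_0 = 0.
  89 = 2*35 + 19, so a_1 = 2.
  35 = 1*19 + 16, so a_2 = 1.
  19 = 1*16 + 3, so a_3 = 1.
  16 = 5*3 + 1, so a_4 = 5.
  3 = 3*1 + 0, so a_5 = 3.
The remainder reaches 0 after 6 divisions, so the expansion has 6 partial quotients, read off in order.

[0; 2, 1, 1, 5, 3]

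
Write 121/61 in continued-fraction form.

[1; 1, 60]

Run the Euclidean algorithm on 121 and 61; the successive quotients are the partial quotients a_0, a_1, ... (each step inverts the fractional part left over by the previous one):
  121 = 1*61 + 60, so a_0 = 1.
  61 = 1*60 + 1, so a_1 = 1.
  60 = 60*1 + 0, so a_2 = 60.
The remainder reaches 0 after 3 divisions, so the expansion has 3 partial quotients, read off in order.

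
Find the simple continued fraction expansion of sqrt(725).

[26; (1, 12, 2, 12, 1, 52)]

Write x_i = (sqrt(725) + m_i)/d_i with (m_0, d_0) = (0, 1). a_0 = floor(sqrt(725)) = 26, since 26^2 = 676 <= 725 < 729 = 27^2.
Iterate m_{i+1} = d_i*a_i - m_i, d_{i+1} = (725 - m_{i+1}^2)/d_i, a_{i+1} = floor((a_0 + m_{i+1})/d_{i+1}):
  m_1 = 1*26 - 0 = 26, d_1 = (725 - 26^2)/1 = 49/1 = 49, a_1 = floor((26 + 26)/49) = 1.
  m_2 = 49*1 - 26 = 23, d_2 = (725 - 23^2)/49 = 196/49 = 4, a_2 = floor((26 + 23)/4) = 12.
  m_3 = 4*12 - 23 = 25, d_3 = (725 - 25^2)/4 = 100/4 = 25, a_3 = floor((26 + 25)/25) = 2.
  m_4 = 25*2 - 25 = 25, d_4 = (725 - 25^2)/25 = 100/25 = 4, a_4 = floor((26 + 25)/4) = 12.
  m_5 = 4*12 - 25 = 23, d_5 = (725 - 23^2)/4 = 196/4 = 49, a_5 = floor((26 + 23)/49) = 1.
  m_6 = 49*1 - 23 = 26, d_6 = (725 - 26^2)/49 = 49/49 = 1, a_6 = floor((26 + 26)/1) = 52.
  m_7 = 1*52 - 26 = 26, d_7 = (725 - 26^2)/1 = 49/1 = 49: (m_7, d_7) = (m_1, d_1) = (26, 49), so from here the quotients repeat a_1, ..., a_6; the period length is 6.
Hence the expansion of sqrt(725) is a_0 = 26 followed by the repeating block 1, 12, 2, 12, 1, 52 (period 6).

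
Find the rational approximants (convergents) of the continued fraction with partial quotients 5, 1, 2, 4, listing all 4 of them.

5/1, 6/1, 17/3, 74/13

Using the convergent recurrence p_i = a_i*p_{i-1} + p_{i-2}, q_i = a_i*q_{i-1} + q_{i-2} with p_{-2}=0, p_{-1}=1, q_{-2}=1, q_{-1}=0:
  i=0: a_0=5, p_0 = 5*1 + 0 = 5, q_0 = 5*0 + 1 = 1.
  i=1: a_1=1, p_1 = 1*5 + 1 = 6, q_1 = 1*1 + 0 = 1.
  i=2: a_2=2, p_2 = 2*6 + 5 = 17, q_2 = 2*1 + 1 = 3.
  i=3: a_3=4, p_3 = 4*17 + 6 = 74, q_3 = 4*3 + 1 = 13.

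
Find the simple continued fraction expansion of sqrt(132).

[11; (2, 22)]

Write x_i = (sqrt(132) + m_i)/d_i with (m_0, d_0) = (0, 1). a_0 = floor(sqrt(132)) = 11, since 11^2 = 121 <= 132 < 144 = 12^2.
Iterate m_{i+1} = d_i*a_i - m_i, d_{i+1} = (132 - m_{i+1}^2)/d_i, a_{i+1} = floor((a_0 + m_{i+1})/d_{i+1}):
  m_1 = 1*11 - 0 = 11, d_1 = (132 - 11^2)/1 = 11/1 = 11, a_1 = floor((11 + 11)/11) = 2.
  m_2 = 11*2 - 11 = 11, d_2 = (132 - 11^2)/11 = 11/11 = 1, a_2 = floor((11 + 11)/1) = 22.
  m_3 = 1*22 - 11 = 11, d_3 = (132 - 11^2)/1 = 11/1 = 11: (m_3, d_3) = (m_1, d_1) = (11, 11), so from here the quotients repeat a_1, a_2; the period length is 2.
Hence the expansion of sqrt(132) is a_0 = 11 followed by the repeating block 2, 22 (period 2).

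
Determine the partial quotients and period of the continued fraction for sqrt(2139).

Write x_i = (sqrt(2139) + m_i)/d_i with (m_0, d_0) = (0, 1). a_0 = floor(sqrt(2139)) = 46, since 46^2 = 2116 <= 2139 < 2209 = 47^2.
Iterate m_{i+1} = d_i*a_i - m_i, d_{i+1} = (2139 - m_{i+1}^2)/d_i, a_{i+1} = floor((a_0 + m_{i+1})/d_{i+1}):
  m_1 = 1*46 - 0 = 46, d_1 = (2139 - 46^2)/1 = 23/1 = 23, a_1 = floor((46 + 46)/23) = 4.
  m_2 = 23*4 - 46 = 46, d_2 = (2139 - 46^2)/23 = 23/23 = 1, a_2 = floor((46 + 46)/1) = 92.
  m_3 = 1*92 - 46 = 46, d_3 = (2139 - 46^2)/1 = 23/1 = 23: (m_3, d_3) = (m_1, d_1) = (46, 23), so from here the quotients repeat a_1, a_2; the period length is 2.
Hence the expansion of sqrt(2139) is a_0 = 46 followed by the repeating block 4, 92 (period 2).

[46; (4, 92)]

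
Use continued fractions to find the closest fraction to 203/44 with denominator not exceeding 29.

Expand x = 203/44 as a continued fraction with the Euclidean algorithm:
  203 = 4*44 + 27, so a_0 = 4.
  44 = 1*27 + 17, so a_1 = 1.
  27 = 1*17 + 10, so a_2 = 1.
  17 = 1*10 + 7, so a_3 = 1.
  10 = 1*7 + 3, so a_4 = 1.
  7 = 2*3 + 1, so a_5 = 2.
  3 = 3*1 + 0, so a_6 = 3.
so x = [4; 1, 1, 1, 1, 2, 3].
Convergents (p_i = a_i*p_{i-1} + p_{i-2}, q_i = a_i*q_{i-1} + q_{i-2} with p_{-2}=0, p_{-1}=1, q_{-2}=1, q_{-1}=0), until the denominator exceeds 29:
  i=0: a_0=4, p_0 = 4*1 + 0 = 4, q_0 = 4*0 + 1 = 1.
  i=1: a_1=1, p_1 = 1*4 + 1 = 5, q_1 = 1*1 + 0 = 1.
  i=2: a_2=1, p_2 = 1*5 + 4 = 9, q_2 = 1*1 + 1 = 2.
  i=3: a_3=1, p_3 = 1*9 + 5 = 14, q_3 = 1*2 + 1 = 3.
  i=4: a_4=1, p_4 = 1*14 + 9 = 23, q_4 = 1*3 + 2 = 5.
  i=5: a_5=2, p_5 = 2*23 + 14 = 60, q_5 = 2*5 + 3 = 13.
  i=6: a_6=3, p_6 = 3*60 + 23 = 203, q_6 = 3*13 + 5 = 44.
q_6 = 44 > 29, so the last convergent with denominator <= 29 is p_5/q_5 = 60/13.
The closest fraction with denominator <= 29 is either p_5/q_5 or the intermediate fraction (k*p_5 + p_4)/(k*q_5 + q_4) with the largest k >= 1 whose denominator stays <= 29; these approach x as k grows, and every other convergent or intermediate fraction in range is farther away.
Largest k: floor((29 - q_4)/q_5) = floor((29 - 5)/13) = 1.
That gives (1*60 + 23)/(1*13 + 5) = 83/18.
Compare the errors: |x - 60/13| = |203*13 - 60*44|/(44*13) = 1/572, and |x - 83/18| = |203*18 - 83*44|/(44*18) = 2/792.
Cross-multiplying, 1*792 = 792 < 1144 = 2*572, so 1/572 is smaller: the convergent 60/13 is closer to x than 83/18.

60/13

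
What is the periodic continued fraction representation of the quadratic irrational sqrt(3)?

Write x_i = (sqrt(3) + m_i)/d_i with (m_0, d_0) = (0, 1). a_0 = floor(sqrt(3)) = 1, since 1^2 = 1 <= 3 < 4 = 2^2.
Iterate m_{i+1} = d_i*a_i - m_i, d_{i+1} = (3 - m_{i+1}^2)/d_i, a_{i+1} = floor((a_0 + m_{i+1})/d_{i+1}):
  m_1 = 1*1 - 0 = 1, d_1 = (3 - 1^2)/1 = 2/1 = 2, a_1 = floor((1 + 1)/2) = 1.
  m_2 = 2*1 - 1 = 1, d_2 = (3 - 1^2)/2 = 2/2 = 1, a_2 = floor((1 + 1)/1) = 2.
  m_3 = 1*2 - 1 = 1, d_3 = (3 - 1^2)/1 = 2/1 = 2: (m_3, d_3) = (m_1, d_1) = (1, 2), so from here the quotients repeat a_1, a_2; the period length is 2.
Hence the expansion of sqrt(3) is a_0 = 1 followed by the repeating block 1, 2 (period 2).

[1; (1, 2)]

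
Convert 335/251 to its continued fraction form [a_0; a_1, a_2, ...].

[1; 2, 1, 83]

Run the Euclidean algorithm on 335 and 251; the successive quotients are the partial quotients a_0, a_1, ... (each step inverts the fractional part left over by the previous one):
  335 = 1*251 + 84, so a_0 = 1.
  251 = 2*84 + 83, so a_1 = 2.
  84 = 1*83 + 1, so a_2 = 1.
  83 = 83*1 + 0, so a_3 = 83.
The remainder reaches 0 after 4 divisions, so the expansion has 4 partial quotients, read off in order.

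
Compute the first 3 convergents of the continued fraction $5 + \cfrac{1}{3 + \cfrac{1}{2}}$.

5/1, 16/3, 37/7

Using the convergent recurrence p_i = a_i*p_{i-1} + p_{i-2}, q_i = a_i*q_{i-1} + q_{i-2} with p_{-2}=0, p_{-1}=1, q_{-2}=1, q_{-1}=0:
  i=0: a_0=5, p_0 = 5*1 + 0 = 5, q_0 = 5*0 + 1 = 1.
  i=1: a_1=3, p_1 = 3*5 + 1 = 16, q_1 = 3*1 + 0 = 3.
  i=2: a_2=2, p_2 = 2*16 + 5 = 37, q_2 = 2*3 + 1 = 7.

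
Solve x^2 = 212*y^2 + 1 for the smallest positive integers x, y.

(x, y) = (66249, 4550)

First expand sqrt(212) as a continued fraction. With x_i = (sqrt(212) + m_i)/d_i and (m_0, d_0) = (0, 1): a_0 = floor(sqrt(212)) = 14, since 14^2 = 196 <= 212 < 225 = 15^2.
Iterate m_{i+1} = d_i*a_i - m_i, d_{i+1} = (212 - m_{i+1}^2)/d_i, a_{i+1} = floor((a_0 + m_{i+1})/d_{i+1}):
  m_1 = 1*14 - 0 = 14, d_1 = (212 - 14^2)/1 = 16/1 = 16, a_1 = floor((14 + 14)/16) = 1.
  m_2 = 16*1 - 14 = 2, d_2 = (212 - 2^2)/16 = 208/16 = 13, a_2 = floor((14 + 2)/13) = 1.
  m_3 = 13*1 - 2 = 11, d_3 = (212 - 11^2)/13 = 91/13 = 7, a_3 = floor((14 + 11)/7) = 3.
  m_4 = 7*3 - 11 = 10, d_4 = (212 - 10^2)/7 = 112/7 = 16, a_4 = floor((14 + 10)/16) = 1.
  m_5 = 16*1 - 10 = 6, d_5 = (212 - 6^2)/16 = 176/16 = 11, a_5 = floor((14 + 6)/11) = 1.
  m_6 = 11*1 - 6 = 5, d_6 = (212 - 5^2)/11 = 187/11 = 17, a_6 = floor((14 + 5)/17) = 1.
  m_7 = 17*1 - 5 = 12, d_7 = (212 - 12^2)/17 = 68/17 = 4, a_7 = floor((14 + 12)/4) = 6.
  m_8 = 4*6 - 12 = 12, d_8 = (212 - 12^2)/4 = 68/4 = 17, a_8 = floor((14 + 12)/17) = 1.
  m_9 = 17*1 - 12 = 5, d_9 = (212 - 5^2)/17 = 187/17 = 11, a_9 = floor((14 + 5)/11) = 1.
  m_10 = 11*1 - 5 = 6, d_10 = (212 - 6^2)/11 = 176/11 = 16, a_10 = floor((14 + 6)/16) = 1.
  m_11 = 16*1 - 6 = 10, d_11 = (212 - 10^2)/16 = 112/16 = 7, a_11 = floor((14 + 10)/7) = 3.
  m_12 = 7*3 - 10 = 11, d_12 = (212 - 11^2)/7 = 91/7 = 13, a_12 = floor((14 + 11)/13) = 1.
  m_13 = 13*1 - 11 = 2, d_13 = (212 - 2^2)/13 = 208/13 = 16, a_13 = floor((14 + 2)/16) = 1.
  m_14 = 16*1 - 2 = 14, d_14 = (212 - 14^2)/16 = 16/16 = 1, a_14 = floor((14 + 14)/1) = 28.
  m_15 = 1*28 - 14 = 14, d_15 = (212 - 14^2)/1 = 16/1 = 16: (m_15, d_15) = (m_1, d_1) = (14, 16), so from here the quotients repeat a_1, ..., a_14; the period length is 14.
So sqrt(212) = [14; (1, 1, 3, 1, 1, 1, 6, 1, 1, 1, 3, 1, 1, 28)] with period length k = 14.
k is even, so the fundamental solution of x^2 - 212y^2 = 1 is (p_{k-1}, q_{k-1}) = (p_13, q_13); compute convergents through index 13.
Convergents (p_i = a_i*p_{i-1} + p_{i-2}, q_i = a_i*q_{i-1} + q_{i-2} with p_{-2}=0, p_{-1}=1, q_{-2}=1, q_{-1}=0):
  i=0: a_0=14, p_0 = 14*1 + 0 = 14, q_0 = 14*0 + 1 = 1.
  i=1: a_1=1, p_1 = 1*14 + 1 = 15, q_1 = 1*1 + 0 = 1.
  i=2: a_2=1, p_2 = 1*15 + 14 = 29, q_2 = 1*1 + 1 = 2.
  i=3: a_3=3, p_3 = 3*29 + 15 = 102, q_3 = 3*2 + 1 = 7.
  i=4: a_4=1, p_4 = 1*102 + 29 = 131, q_4 = 1*7 + 2 = 9.
  i=5: a_5=1, p_5 = 1*131 + 102 = 233, q_5 = 1*9 + 7 = 16.
  i=6: a_6=1, p_6 = 1*233 + 131 = 364, q_6 = 1*16 + 9 = 25.
  i=7: a_7=6, p_7 = 6*364 + 233 = 2417, q_7 = 6*25 + 16 = 166.
  i=8: a_8=1, p_8 = 1*2417 + 364 = 2781, q_8 = 1*166 + 25 = 191.
  i=9: a_9=1, p_9 = 1*2781 + 2417 = 5198, q_9 = 1*191 + 166 = 357.
  i=10: a_10=1, p_10 = 1*5198 + 2781 = 7979, q_10 = 1*357 + 191 = 548.
  i=11: a_11=3, p_11 = 3*7979 + 5198 = 29135, q_11 = 3*548 + 357 = 2001.
  i=12: a_12=1, p_12 = 1*29135 + 7979 = 37114, q_12 = 1*2001 + 548 = 2549.
  i=13: a_13=1, p_13 = 1*37114 + 29135 = 66249, q_13 = 1*2549 + 2001 = 4550.
Check: 66249^2 - 212*4550^2 = 4388930001 - 4388930000 = 1, so (x, y) = (66249, 4550) solves the equation, and by the theorem it is the least positive solution.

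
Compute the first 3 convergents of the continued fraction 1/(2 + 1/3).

0/1, 1/2, 3/7

Using the convergent recurrence p_i = a_i*p_{i-1} + p_{i-2}, q_i = a_i*q_{i-1} + q_{i-2} with p_{-2}=0, p_{-1}=1, q_{-2}=1, q_{-1}=0:
  i=0: a_0=0, p_0 = 0*1 + 0 = 0, q_0 = 0*0 + 1 = 1.
  i=1: a_1=2, p_1 = 2*0 + 1 = 1, q_1 = 2*1 + 0 = 2.
  i=2: a_2=3, p_2 = 3*1 + 0 = 3, q_2 = 3*2 + 1 = 7.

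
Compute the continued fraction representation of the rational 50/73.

[0; 1, 2, 5, 1, 3]

Run the Euclidean algorithm on 50 and 73; the successive quotients are the partial quotients a_0, a_1, ... (each step inverts the fractional part left over by the previous one):
  50 = 0*73 + 50, so a_0 = 0.
  73 = 1*50 + 23, so a_1 = 1.
  50 = 2*23 + 4, so a_2 = 2.
  23 = 5*4 + 3, so a_3 = 5.
  4 = 1*3 + 1, so a_4 = 1.
  3 = 3*1 + 0, so a_5 = 3.
The remainder reaches 0 after 6 divisions, so the expansion has 6 partial quotients, read off in order.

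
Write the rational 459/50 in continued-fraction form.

[9; 5, 1, 1, 4]

Run the Euclidean algorithm on 459 and 50; the successive quotients are the partial quotients a_0, a_1, ... (each step inverts the fractional part left over by the previous one):
  459 = 9*50 + 9, so a_0 = 9.
  50 = 5*9 + 5, so a_1 = 5.
  9 = 1*5 + 4, so a_2 = 1.
  5 = 1*4 + 1, so a_3 = 1.
  4 = 4*1 + 0, so a_4 = 4.
The remainder reaches 0 after 5 divisions, so the expansion has 5 partial quotients, read off in order.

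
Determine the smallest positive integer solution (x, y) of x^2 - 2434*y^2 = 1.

First expand sqrt(2434) as a continued fraction. With x_i = (sqrt(2434) + m_i)/d_i and (m_0, d_0) = (0, 1): a_0 = floor(sqrt(2434)) = 49, since 49^2 = 2401 <= 2434 < 2500 = 50^2.
Iterate m_{i+1} = d_i*a_i - m_i, d_{i+1} = (2434 - m_{i+1}^2)/d_i, a_{i+1} = floor((a_0 + m_{i+1})/d_{i+1}):
  m_1 = 1*49 - 0 = 49, d_1 = (2434 - 49^2)/1 = 33/1 = 33, a_1 = floor((49 + 49)/33) = 2.
  m_2 = 33*2 - 49 = 17, d_2 = (2434 - 17^2)/33 = 2145/33 = 65, a_2 = floor((49 + 17)/65) = 1.
  m_3 = 65*1 - 17 = 48, d_3 = (2434 - 48^2)/65 = 130/65 = 2, a_3 = floor((49 + 48)/2) = 48.
  m_4 = 2*48 - 48 = 48, d_4 = (2434 - 48^2)/2 = 130/2 = 65, a_4 = floor((49 + 48)/65) = 1.
  m_5 = 65*1 - 48 = 17, d_5 = (2434 - 17^2)/65 = 2145/65 = 33, a_5 = floor((49 + 17)/33) = 2.
  m_6 = 33*2 - 17 = 49, d_6 = (2434 - 49^2)/33 = 33/33 = 1, a_6 = floor((49 + 49)/1) = 98.
  m_7 = 1*98 - 49 = 49, d_7 = (2434 - 49^2)/1 = 33/1 = 33: (m_7, d_7) = (m_1, d_1) = (49, 33), so from here the quotients repeat a_1, ..., a_6; the period length is 6.
So sqrt(2434) = [49; (2, 1, 48, 1, 2, 98)] with period length k = 6.
k is even, so the fundamental solution of x^2 - 2434y^2 = 1 is (p_{k-1}, q_{k-1}) = (p_5, q_5); compute convergents through index 5.
Convergents (p_i = a_i*p_{i-1} + p_{i-2}, q_i = a_i*q_{i-1} + q_{i-2} with p_{-2}=0, p_{-1}=1, q_{-2}=1, q_{-1}=0):
  i=0: a_0=49, p_0 = 49*1 + 0 = 49, q_0 = 49*0 + 1 = 1.
  i=1: a_1=2, p_1 = 2*49 + 1 = 99, q_1 = 2*1 + 0 = 2.
  i=2: a_2=1, p_2 = 1*99 + 49 = 148, q_2 = 1*2 + 1 = 3.
  i=3: a_3=48, p_3 = 48*148 + 99 = 7203, q_3 = 48*3 + 2 = 146.
  i=4: a_4=1, p_4 = 1*7203 + 148 = 7351, q_4 = 1*146 + 3 = 149.
  i=5: a_5=2, p_5 = 2*7351 + 7203 = 21905, q_5 = 2*149 + 146 = 444.
Check: 21905^2 - 2434*444^2 = 479829025 - 479829024 = 1, so (x, y) = (21905, 444) solves the equation, and by the theorem it is the least positive solution.

(x, y) = (21905, 444)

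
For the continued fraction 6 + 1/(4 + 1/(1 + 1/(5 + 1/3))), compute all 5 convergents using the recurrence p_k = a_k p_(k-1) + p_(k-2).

Using the convergent recurrence p_i = a_i*p_{i-1} + p_{i-2}, q_i = a_i*q_{i-1} + q_{i-2} with p_{-2}=0, p_{-1}=1, q_{-2}=1, q_{-1}=0:
  i=0: a_0=6, p_0 = 6*1 + 0 = 6, q_0 = 6*0 + 1 = 1.
  i=1: a_1=4, p_1 = 4*6 + 1 = 25, q_1 = 4*1 + 0 = 4.
  i=2: a_2=1, p_2 = 1*25 + 6 = 31, q_2 = 1*4 + 1 = 5.
  i=3: a_3=5, p_3 = 5*31 + 25 = 180, q_3 = 5*5 + 4 = 29.
  i=4: a_4=3, p_4 = 3*180 + 31 = 571, q_4 = 3*29 + 5 = 92.

6/1, 25/4, 31/5, 180/29, 571/92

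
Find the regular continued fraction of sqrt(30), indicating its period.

[5; (2, 10)]

Write x_i = (sqrt(30) + m_i)/d_i with (m_0, d_0) = (0, 1). a_0 = floor(sqrt(30)) = 5, since 5^2 = 25 <= 30 < 36 = 6^2.
Iterate m_{i+1} = d_i*a_i - m_i, d_{i+1} = (30 - m_{i+1}^2)/d_i, a_{i+1} = floor((a_0 + m_{i+1})/d_{i+1}):
  m_1 = 1*5 - 0 = 5, d_1 = (30 - 5^2)/1 = 5/1 = 5, a_1 = floor((5 + 5)/5) = 2.
  m_2 = 5*2 - 5 = 5, d_2 = (30 - 5^2)/5 = 5/5 = 1, a_2 = floor((5 + 5)/1) = 10.
  m_3 = 1*10 - 5 = 5, d_3 = (30 - 5^2)/1 = 5/1 = 5: (m_3, d_3) = (m_1, d_1) = (5, 5), so from here the quotients repeat a_1, a_2; the period length is 2.
Hence the expansion of sqrt(30) is a_0 = 5 followed by the repeating block 2, 10 (period 2).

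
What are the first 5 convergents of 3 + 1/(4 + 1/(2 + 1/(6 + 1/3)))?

3/1, 13/4, 29/9, 187/58, 590/183

Using the convergent recurrence p_i = a_i*p_{i-1} + p_{i-2}, q_i = a_i*q_{i-1} + q_{i-2} with p_{-2}=0, p_{-1}=1, q_{-2}=1, q_{-1}=0:
  i=0: a_0=3, p_0 = 3*1 + 0 = 3, q_0 = 3*0 + 1 = 1.
  i=1: a_1=4, p_1 = 4*3 + 1 = 13, q_1 = 4*1 + 0 = 4.
  i=2: a_2=2, p_2 = 2*13 + 3 = 29, q_2 = 2*4 + 1 = 9.
  i=3: a_3=6, p_3 = 6*29 + 13 = 187, q_3 = 6*9 + 4 = 58.
  i=4: a_4=3, p_4 = 3*187 + 29 = 590, q_4 = 3*58 + 9 = 183.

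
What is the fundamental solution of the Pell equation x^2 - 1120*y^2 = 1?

First expand sqrt(1120) as a continued fraction. With x_i = (sqrt(1120) + m_i)/d_i and (m_0, d_0) = (0, 1): a_0 = floor(sqrt(1120)) = 33, since 33^2 = 1089 <= 1120 < 1156 = 34^2.
Iterate m_{i+1} = d_i*a_i - m_i, d_{i+1} = (1120 - m_{i+1}^2)/d_i, a_{i+1} = floor((a_0 + m_{i+1})/d_{i+1}):
  m_1 = 1*33 - 0 = 33, d_1 = (1120 - 33^2)/1 = 31/1 = 31, a_1 = floor((33 + 33)/31) = 2.
  m_2 = 31*2 - 33 = 29, d_2 = (1120 - 29^2)/31 = 279/31 = 9, a_2 = floor((33 + 29)/9) = 6.
  m_3 = 9*6 - 29 = 25, d_3 = (1120 - 25^2)/9 = 495/9 = 55, a_3 = floor((33 + 25)/55) = 1.
  m_4 = 55*1 - 25 = 30, d_4 = (1120 - 30^2)/55 = 220/55 = 4, a_4 = floor((33 + 30)/4) = 15.
  m_5 = 4*15 - 30 = 30, d_5 = (1120 - 30^2)/4 = 220/4 = 55, a_5 = floor((33 + 30)/55) = 1.
  m_6 = 55*1 - 30 = 25, d_6 = (1120 - 25^2)/55 = 495/55 = 9, a_6 = floor((33 + 25)/9) = 6.
  m_7 = 9*6 - 25 = 29, d_7 = (1120 - 29^2)/9 = 279/9 = 31, a_7 = floor((33 + 29)/31) = 2.
  m_8 = 31*2 - 29 = 33, d_8 = (1120 - 33^2)/31 = 31/31 = 1, a_8 = floor((33 + 33)/1) = 66.
  m_9 = 1*66 - 33 = 33, d_9 = (1120 - 33^2)/1 = 31/1 = 31: (m_9, d_9) = (m_1, d_1) = (33, 31), so from here the quotients repeat a_1, ..., a_8; the period length is 8.
So sqrt(1120) = [33; (2, 6, 1, 15, 1, 6, 2, 66)] with period length k = 8.
k is even, so the fundamental solution of x^2 - 1120y^2 = 1 is (p_{k-1}, q_{k-1}) = (p_7, q_7); compute convergents through index 7.
Convergents (p_i = a_i*p_{i-1} + p_{i-2}, q_i = a_i*q_{i-1} + q_{i-2} with p_{-2}=0, p_{-1}=1, q_{-2}=1, q_{-1}=0):
  i=0: a_0=33, p_0 = 33*1 + 0 = 33, q_0 = 33*0 + 1 = 1.
  i=1: a_1=2, p_1 = 2*33 + 1 = 67, q_1 = 2*1 + 0 = 2.
  i=2: a_2=6, p_2 = 6*67 + 33 = 435, q_2 = 6*2 + 1 = 13.
  i=3: a_3=1, p_3 = 1*435 + 67 = 502, q_3 = 1*13 + 2 = 15.
  i=4: a_4=15, p_4 = 15*502 + 435 = 7965, q_4 = 15*15 + 13 = 238.
  i=5: a_5=1, p_5 = 1*7965 + 502 = 8467, q_5 = 1*238 + 15 = 253.
  i=6: a_6=6, p_6 = 6*8467 + 7965 = 58767, q_6 = 6*253 + 238 = 1756.
  i=7: a_7=2, p_7 = 2*58767 + 8467 = 126001, q_7 = 2*1756 + 253 = 3765.
Check: 126001^2 - 1120*3765^2 = 15876252001 - 15876252000 = 1, so (x, y) = (126001, 3765) solves the equation, and by the theorem it is the least positive solution.

(x, y) = (126001, 3765)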